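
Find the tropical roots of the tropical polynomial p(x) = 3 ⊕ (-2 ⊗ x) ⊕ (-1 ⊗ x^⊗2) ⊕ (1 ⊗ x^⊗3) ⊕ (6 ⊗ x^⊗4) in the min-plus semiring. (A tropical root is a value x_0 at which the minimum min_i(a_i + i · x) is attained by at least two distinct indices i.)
Roots: {-5, -2, -1, 5}

Each tropical root is a break point of the lower envelope of the lines y = a_i + i · x (there are 5 lines, with slopes 0, 1, ..., 4). Only the lines that attain the minimum somewhere contribute to roots; other lines are dominated. Here the surviving (envelope) indices are i = 4, i = 3, i = 2, i = 1, i = 0.
Intersections between consecutive envelope lines give the roots: for adjacent envelope indices i < j the intersection is x = (a_i − a_j) / (j − i). Reading off the sorted break points: {-5, -2, -1, 5}.
Verification: at each break x_0, at least two indices attain the minimum of min_i(a_i + i · x_0).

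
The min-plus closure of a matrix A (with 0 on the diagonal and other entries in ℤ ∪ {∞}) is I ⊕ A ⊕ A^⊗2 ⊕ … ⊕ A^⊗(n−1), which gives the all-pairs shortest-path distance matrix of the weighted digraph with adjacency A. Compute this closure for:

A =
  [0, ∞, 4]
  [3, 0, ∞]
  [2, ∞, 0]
Closure =
  [0, ∞, 4]
  [3, 0, 7]
  [2, ∞, 0]

This is the Floyd-Warshall all-pairs shortest-path computation. For each intermediate vertex k = 0, 1, …, 2, update dist[i][j] ← min(dist[i][j], dist[i][k] + dist[k][j]). The final matrix gives, for each (i, j), the minimum total weight of any directed path from i to j (possibly empty when i = j).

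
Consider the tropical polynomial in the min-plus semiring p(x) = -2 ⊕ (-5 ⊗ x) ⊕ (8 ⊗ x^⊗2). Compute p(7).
p(7) = -2

A tropical monomial a ⊗ x^⊗i evaluates to a + i · x. Evaluating each term at x = 7:
  Term 0 contributes -2 + 0 · 7 = -2
  Term 1 contributes -5 + 1 · 7 = 2
  Term 2 contributes 8 + 2 · 7 = 22
p(7) = ⊕ of these = min[-2, 2, 22] = -2.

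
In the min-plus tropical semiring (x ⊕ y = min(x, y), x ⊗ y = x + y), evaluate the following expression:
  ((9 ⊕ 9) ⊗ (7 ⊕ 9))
((9 ⊕ 9) ⊗ (7 ⊕ 9)) = 16

Expand innermost to outermost. Recall ⊕ takes the minimum of its arguments and ⊗ takes their sum. Working out the expression ((9 ⊕ 9) ⊗ (7 ⊕ 9)) gives 16.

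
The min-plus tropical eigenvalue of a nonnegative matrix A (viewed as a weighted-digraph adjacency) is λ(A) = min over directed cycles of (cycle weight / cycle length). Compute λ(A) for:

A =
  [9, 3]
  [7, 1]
λ(A) = 1

Enumerate directed cycles and compute their means (weight / length). Sample:
  cycle 0 → 0: weight = 9, length = 1, mean = 9/1 ≈ 9.000
  cycle 1 → 1: weight = 1, length = 1, mean = 1/1 ≈ 1.000
  cycle 0 → 1 → 0: weight = 10, length = 2, mean = 10/2 ≈ 5.000
  cycle 1 → 0 → 1: weight = 10, length = 2, mean = 10/2 ≈ 5.000
Minimum mean = 1.000, attained e.g. along the cycle 1 → 1 with weight 1 and length 1. So λ(A) = 1/1 = 1.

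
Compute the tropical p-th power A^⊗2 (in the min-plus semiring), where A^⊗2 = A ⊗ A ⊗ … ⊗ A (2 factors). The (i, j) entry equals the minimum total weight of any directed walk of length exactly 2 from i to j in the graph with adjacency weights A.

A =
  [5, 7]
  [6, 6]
A^⊗2 =
  [10, 12]
  [11, 12]

Each entry (A^⊗2)_ij equals the minimum over all length-2 walks i = v_0 → v_1 → … → v_2 = j of Σ_t A[v_t][v_{t+1}]. For example, for (i, j) = (0, 1) we minimise over 2 possible intermediate vertex sequences; the minimum is 12, attained along the walk 0 → 0 → 1.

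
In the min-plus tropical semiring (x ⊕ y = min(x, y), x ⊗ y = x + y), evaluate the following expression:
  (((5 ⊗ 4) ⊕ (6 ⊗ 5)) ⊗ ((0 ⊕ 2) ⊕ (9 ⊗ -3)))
(((5 ⊗ 4) ⊕ (6 ⊗ 5)) ⊗ ((0 ⊕ 2) ⊕ (9 ⊗ -3))) = 9

Expand innermost to outermost. Recall ⊕ takes the minimum of its arguments and ⊗ takes their sum. Working out the expression (((5 ⊗ 4) ⊕ (6 ⊗ 5)) ⊗ ((0 ⊕ 2) ⊕ (9 ⊗ -3))) gives 9.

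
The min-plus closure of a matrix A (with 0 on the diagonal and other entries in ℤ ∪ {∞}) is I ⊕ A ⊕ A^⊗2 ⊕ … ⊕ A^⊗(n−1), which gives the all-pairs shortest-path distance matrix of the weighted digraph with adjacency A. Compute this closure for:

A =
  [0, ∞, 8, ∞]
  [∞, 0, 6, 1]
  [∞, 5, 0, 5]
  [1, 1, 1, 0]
Closure =
  [0, 13, 8, 13]
  [2, 0, 2, 1]
  [6, 5, 0, 5]
  [1, 1, 1, 0]

This is the Floyd-Warshall all-pairs shortest-path computation. For each intermediate vertex k = 0, 1, …, 3, update dist[i][j] ← min(dist[i][j], dist[i][k] + dist[k][j]). The final matrix gives, for each (i, j), the minimum total weight of any directed path from i to j (possibly empty when i = j).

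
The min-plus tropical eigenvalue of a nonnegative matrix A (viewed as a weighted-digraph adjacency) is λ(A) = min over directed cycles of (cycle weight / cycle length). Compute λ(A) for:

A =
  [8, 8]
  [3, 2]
λ(A) = 2

Enumerate directed cycles and compute their means (weight / length). Sample:
  cycle 0 → 0: weight = 8, length = 1, mean = 8/1 ≈ 8.000
  cycle 1 → 1: weight = 2, length = 1, mean = 2/1 ≈ 2.000
  cycle 0 → 1 → 0: weight = 11, length = 2, mean = 11/2 ≈ 5.500
  cycle 1 → 0 → 1: weight = 11, length = 2, mean = 11/2 ≈ 5.500
Minimum mean = 2.000, attained e.g. along the cycle 1 → 1 with weight 2 and length 1. So λ(A) = 2/1 = 2.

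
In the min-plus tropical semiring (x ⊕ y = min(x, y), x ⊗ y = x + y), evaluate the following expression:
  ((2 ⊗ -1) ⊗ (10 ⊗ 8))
((2 ⊗ -1) ⊗ (10 ⊗ 8)) = 19

Expand innermost to outermost. Recall ⊕ takes the minimum of its arguments and ⊗ takes their sum. Working out the expression ((2 ⊗ -1) ⊗ (10 ⊗ 8)) gives 19.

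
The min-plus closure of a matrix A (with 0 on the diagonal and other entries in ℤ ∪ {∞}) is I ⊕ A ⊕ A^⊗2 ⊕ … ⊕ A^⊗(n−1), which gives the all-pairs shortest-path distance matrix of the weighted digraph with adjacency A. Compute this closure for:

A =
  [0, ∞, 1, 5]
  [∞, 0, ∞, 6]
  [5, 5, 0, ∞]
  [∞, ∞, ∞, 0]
Closure =
  [0, 6, 1, 5]
  [∞, 0, ∞, 6]
  [5, 5, 0, 10]
  [∞, ∞, ∞, 0]

This is the Floyd-Warshall all-pairs shortest-path computation. For each intermediate vertex k = 0, 1, …, 3, update dist[i][j] ← min(dist[i][j], dist[i][k] + dist[k][j]). The final matrix gives, for each (i, j), the minimum total weight of any directed path from i to j (possibly empty when i = j).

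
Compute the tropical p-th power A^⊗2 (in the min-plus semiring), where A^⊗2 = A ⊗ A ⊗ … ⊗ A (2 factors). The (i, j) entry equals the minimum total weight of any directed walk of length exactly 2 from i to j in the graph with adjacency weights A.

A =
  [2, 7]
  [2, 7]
A^⊗2 =
  [4, 9]
  [4, 9]

Each entry (A^⊗2)_ij equals the minimum over all length-2 walks i = v_0 → v_1 → … → v_2 = j of Σ_t A[v_t][v_{t+1}]. For example, for (i, j) = (0, 1) we minimise over 2 possible intermediate vertex sequences; the minimum is 9, attained along the walk 0 → 0 → 1.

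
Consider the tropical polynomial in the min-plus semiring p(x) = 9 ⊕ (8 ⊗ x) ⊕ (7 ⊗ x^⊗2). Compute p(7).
p(7) = 9

A tropical monomial a ⊗ x^⊗i evaluates to a + i · x. Evaluating each term at x = 7:
  Term 0 contributes 9 + 0 · 7 = 9
  Term 1 contributes 8 + 1 · 7 = 15
  Term 2 contributes 7 + 2 · 7 = 21
p(7) = ⊕ of these = min[9, 15, 21] = 9.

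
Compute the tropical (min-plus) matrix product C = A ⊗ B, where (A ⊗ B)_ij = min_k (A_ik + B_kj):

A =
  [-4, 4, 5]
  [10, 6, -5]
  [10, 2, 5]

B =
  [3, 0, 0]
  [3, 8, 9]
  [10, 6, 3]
A ⊗ B =
  [-1, -4, -4]
  [5, 1, -2]
  [5, 10, 8]

Apply the min-plus product entry-by-entry:
  C[0][0] = min over k of (A[0][0] + B[0][0] = -4 + 3 = -1, A[0][1] + B[1][0] = 4 + 3 = 7, A[0][2] + B[2][0] = 5 + 10 = 15) = -1 (attained at k = 0)
  C[0][1] = min over k of (A[0][0] + B[0][1] = -4 + 0 = -4, A[0][1] + B[1][1] = 4 + 8 = 12, A[0][2] + B[2][1] = 5 + 6 = 11) = -4 (attained at k = 0)
  C[0][2] = min over k of (A[0][0] + B[0][2] = -4 + 0 = -4, A[0][1] + B[1][2] = 4 + 9 = 13, A[0][2] + B[2][2] = 5 + 3 = 8) = -4 (attained at k = 0)
  C[1][0] = min over k of (A[1][0] + B[0][0] = 10 + 3 = 13, A[1][1] + B[1][0] = 6 + 3 = 9, A[1][2] + B[2][0] = -5 + 10 = 5) = 5 (attained at k = 2)
  C[1][1] = min over k of (A[1][0] + B[0][1] = 10 + 0 = 10, A[1][1] + B[1][1] = 6 + 8 = 14, A[1][2] + B[2][1] = -5 + 6 = 1) = 1 (attained at k = 2)
  C[1][2] = min over k of (A[1][0] + B[0][2] = 10 + 0 = 10, A[1][1] + B[1][2] = 6 + 9 = 15, A[1][2] + B[2][2] = -5 + 3 = -2) = -2 (attained at k = 2)
  C[2][0] = min over k of (A[2][0] + B[0][0] = 10 + 3 = 13, A[2][1] + B[1][0] = 2 + 3 = 5, A[2][2] + B[2][0] = 5 + 10 = 15) = 5 (attained at k = 1)
  C[2][1] = min over k of (A[2][0] + B[0][1] = 10 + 0 = 10, A[2][1] + B[1][1] = 2 + 8 = 10, A[2][2] + B[2][1] = 5 + 6 = 11) = 10 (attained at k = 0)
  C[2][2] = min over k of (A[2][0] + B[0][2] = 10 + 0 = 10, A[2][1] + B[1][2] = 2 + 9 = 11, A[2][2] + B[2][2] = 5 + 3 = 8) = 8 (attained at k = 2)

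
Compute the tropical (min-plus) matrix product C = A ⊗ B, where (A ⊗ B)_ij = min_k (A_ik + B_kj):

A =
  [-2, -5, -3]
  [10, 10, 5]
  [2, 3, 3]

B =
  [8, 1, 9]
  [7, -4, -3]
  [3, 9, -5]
A ⊗ B =
  [0, -9, -8]
  [8, 6, 0]
  [6, -1, -2]

Apply the min-plus product entry-by-entry:
  C[0][0] = min over k of (A[0][0] + B[0][0] = -2 + 8 = 6, A[0][1] + B[1][0] = -5 + 7 = 2, A[0][2] + B[2][0] = -3 + 3 = 0) = 0 (attained at k = 2)
  C[0][1] = min over k of (A[0][0] + B[0][1] = -2 + 1 = -1, A[0][1] + B[1][1] = -5 + -4 = -9, A[0][2] + B[2][1] = -3 + 9 = 6) = -9 (attained at k = 1)
  C[0][2] = min over k of (A[0][0] + B[0][2] = -2 + 9 = 7, A[0][1] + B[1][2] = -5 + -3 = -8, A[0][2] + B[2][2] = -3 + -5 = -8) = -8 (attained at k = 1)
  C[1][0] = min over k of (A[1][0] + B[0][0] = 10 + 8 = 18, A[1][1] + B[1][0] = 10 + 7 = 17, A[1][2] + B[2][0] = 5 + 3 = 8) = 8 (attained at k = 2)
  C[1][1] = min over k of (A[1][0] + B[0][1] = 10 + 1 = 11, A[1][1] + B[1][1] = 10 + -4 = 6, A[1][2] + B[2][1] = 5 + 9 = 14) = 6 (attained at k = 1)
  C[1][2] = min over k of (A[1][0] + B[0][2] = 10 + 9 = 19, A[1][1] + B[1][2] = 10 + -3 = 7, A[1][2] + B[2][2] = 5 + -5 = 0) = 0 (attained at k = 2)
  C[2][0] = min over k of (A[2][0] + B[0][0] = 2 + 8 = 10, A[2][1] + B[1][0] = 3 + 7 = 10, A[2][2] + B[2][0] = 3 + 3 = 6) = 6 (attained at k = 2)
  C[2][1] = min over k of (A[2][0] + B[0][1] = 2 + 1 = 3, A[2][1] + B[1][1] = 3 + -4 = -1, A[2][2] + B[2][1] = 3 + 9 = 12) = -1 (attained at k = 1)
  C[2][2] = min over k of (A[2][0] + B[0][2] = 2 + 9 = 11, A[2][1] + B[1][2] = 3 + -3 = 0, A[2][2] + B[2][2] = 3 + -5 = -2) = -2 (attained at k = 2)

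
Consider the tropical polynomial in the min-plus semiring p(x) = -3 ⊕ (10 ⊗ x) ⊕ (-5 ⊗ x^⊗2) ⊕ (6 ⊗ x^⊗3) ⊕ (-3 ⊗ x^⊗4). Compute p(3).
p(3) = -3

A tropical monomial a ⊗ x^⊗i evaluates to a + i · x. Evaluating each term at x = 3:
  Term 0 contributes -3 + 0 · 3 = -3
  Term 1 contributes 10 + 1 · 3 = 13
  Term 2 contributes -5 + 2 · 3 = 1
  Term 3 contributes 6 + 3 · 3 = 15
  Term 4 contributes -3 + 4 · 3 = 9
p(3) = ⊕ of these = min[-3, 13, 1, 15, 9] = -3.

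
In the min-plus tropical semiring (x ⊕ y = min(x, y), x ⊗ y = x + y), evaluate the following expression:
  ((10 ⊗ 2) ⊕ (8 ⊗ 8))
((10 ⊗ 2) ⊕ (8 ⊗ 8)) = 12

Expand innermost to outermost. Recall ⊕ takes the minimum of its arguments and ⊗ takes their sum. Working out the expression ((10 ⊗ 2) ⊕ (8 ⊗ 8)) gives 12.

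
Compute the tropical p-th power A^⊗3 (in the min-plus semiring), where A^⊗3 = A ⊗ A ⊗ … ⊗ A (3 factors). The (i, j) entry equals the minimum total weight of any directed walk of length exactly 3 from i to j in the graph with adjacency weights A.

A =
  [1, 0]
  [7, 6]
A^⊗3 =
  [3, 2]
  [9, 8]

Each entry (A^⊗3)_ij equals the minimum over all length-3 walks i = v_0 → v_1 → … → v_3 = j of Σ_t A[v_t][v_{t+1}]. For example, for (i, j) = (0, 1) we minimise over 4 possible intermediate vertex sequences; the minimum is 2, attained along the walk 0 → 0 → 0 → 1.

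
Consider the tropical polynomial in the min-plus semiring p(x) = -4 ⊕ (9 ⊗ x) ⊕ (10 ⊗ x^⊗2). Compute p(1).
p(1) = -4

A tropical monomial a ⊗ x^⊗i evaluates to a + i · x. Evaluating each term at x = 1:
  Term 0 contributes -4 + 0 · 1 = -4
  Term 1 contributes 9 + 1 · 1 = 10
  Term 2 contributes 10 + 2 · 1 = 12
p(1) = ⊕ of these = min[-4, 10, 12] = -4.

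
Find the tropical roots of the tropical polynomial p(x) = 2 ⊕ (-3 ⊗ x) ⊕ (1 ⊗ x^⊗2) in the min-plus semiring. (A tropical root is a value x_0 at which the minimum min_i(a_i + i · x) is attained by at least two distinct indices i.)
Roots: {-4, 5}

Each tropical root is a break point of the lower envelope of the lines y = a_i + i · x (there are 3 lines, with slopes 0, 1, ..., 2). Only the lines that attain the minimum somewhere contribute to roots; other lines are dominated. Here the surviving (envelope) indices are i = 2, i = 1, i = 0.
Intersections between consecutive envelope lines give the roots: for adjacent envelope indices i < j the intersection is x = (a_i − a_j) / (j − i). Reading off the sorted break points: {-4, 5}.
Verification: at each break x_0, at least two indices attain the minimum of min_i(a_i + i · x_0).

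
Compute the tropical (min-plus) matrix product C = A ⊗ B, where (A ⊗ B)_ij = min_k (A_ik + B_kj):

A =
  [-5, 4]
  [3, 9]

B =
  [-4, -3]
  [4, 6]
A ⊗ B =
  [-9, -8]
  [-1, 0]

Apply the min-plus product entry-by-entry:
  C[0][0] = min over k of (A[0][0] + B[0][0] = -5 + -4 = -9, A[0][1] + B[1][0] = 4 + 4 = 8) = -9 (attained at k = 0)
  C[0][1] = min over k of (A[0][0] + B[0][1] = -5 + -3 = -8, A[0][1] + B[1][1] = 4 + 6 = 10) = -8 (attained at k = 0)
  C[1][0] = min over k of (A[1][0] + B[0][0] = 3 + -4 = -1, A[1][1] + B[1][0] = 9 + 4 = 13) = -1 (attained at k = 0)
  C[1][1] = min over k of (A[1][0] + B[0][1] = 3 + -3 = 0, A[1][1] + B[1][1] = 9 + 6 = 15) = 0 (attained at k = 0)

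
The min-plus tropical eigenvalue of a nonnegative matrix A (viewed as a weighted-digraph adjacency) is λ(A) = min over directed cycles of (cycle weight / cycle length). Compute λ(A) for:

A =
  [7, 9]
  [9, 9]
λ(A) = 7

Enumerate directed cycles and compute their means (weight / length). Sample:
  cycle 0 → 0: weight = 7, length = 1, mean = 7/1 ≈ 7.000
  cycle 1 → 1: weight = 9, length = 1, mean = 9/1 ≈ 9.000
  cycle 0 → 1 → 0: weight = 18, length = 2, mean = 18/2 ≈ 9.000
  cycle 1 → 0 → 1: weight = 18, length = 2, mean = 18/2 ≈ 9.000
Minimum mean = 7.000, attained e.g. along the cycle 0 → 0 with weight 7 and length 1. So λ(A) = 7/1 = 7.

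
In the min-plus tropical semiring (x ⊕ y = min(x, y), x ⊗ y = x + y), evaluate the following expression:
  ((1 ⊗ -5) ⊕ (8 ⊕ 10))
((1 ⊗ -5) ⊕ (8 ⊕ 10)) = -4

Expand innermost to outermost. Recall ⊕ takes the minimum of its arguments and ⊗ takes their sum. Working out the expression ((1 ⊗ -5) ⊕ (8 ⊕ 10)) gives -4.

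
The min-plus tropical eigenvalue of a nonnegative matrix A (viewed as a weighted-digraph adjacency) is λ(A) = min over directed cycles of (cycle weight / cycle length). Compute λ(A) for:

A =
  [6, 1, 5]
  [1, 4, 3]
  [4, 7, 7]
λ(A) = 1

Enumerate directed cycles and compute their means (weight / length). Sample:
  cycle 0 → 0: weight = 6, length = 1, mean = 6/1 ≈ 6.000
  cycle 1 → 1: weight = 4, length = 1, mean = 4/1 ≈ 4.000
  cycle 2 → 2: weight = 7, length = 1, mean = 7/1 ≈ 7.000
  cycle 0 → 1 → 0: weight = 2, length = 2, mean = 2/2 ≈ 1.000
  cycle 0 → 2 → 0: weight = 9, length = 2, mean = 9/2 ≈ 4.500
  cycle 1 → 0 → 1: weight = 2, length = 2, mean = 2/2 ≈ 1.000
Minimum mean = 1.000, attained e.g. along the cycle 0 → 1 → 0 with weight 2 and length 2. So λ(A) = 2/2 = 1.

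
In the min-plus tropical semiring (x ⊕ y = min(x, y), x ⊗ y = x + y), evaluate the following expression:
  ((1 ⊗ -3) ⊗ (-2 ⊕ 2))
((1 ⊗ -3) ⊗ (-2 ⊕ 2)) = -4

Expand innermost to outermost. Recall ⊕ takes the minimum of its arguments and ⊗ takes their sum. Working out the expression ((1 ⊗ -3) ⊗ (-2 ⊕ 2)) gives -4.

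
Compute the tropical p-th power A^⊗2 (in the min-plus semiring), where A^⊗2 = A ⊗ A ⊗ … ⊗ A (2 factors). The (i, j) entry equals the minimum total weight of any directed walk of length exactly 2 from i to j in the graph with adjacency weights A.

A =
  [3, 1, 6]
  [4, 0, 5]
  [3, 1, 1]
A^⊗2 =
  [5, 1, 6]
  [4, 0, 5]
  [4, 1, 2]

Each entry (A^⊗2)_ij equals the minimum over all length-2 walks i = v_0 → v_1 → … → v_2 = j of Σ_t A[v_t][v_{t+1}]. For example, for (i, j) = (0, 2) we minimise over 3 possible intermediate vertex sequences; the minimum is 6, attained along the walk 0 → 1 → 2.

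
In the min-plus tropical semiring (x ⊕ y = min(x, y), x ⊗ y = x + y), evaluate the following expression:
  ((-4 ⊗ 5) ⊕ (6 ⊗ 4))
((-4 ⊗ 5) ⊕ (6 ⊗ 4)) = 1

Expand innermost to outermost. Recall ⊕ takes the minimum of its arguments and ⊗ takes their sum. Working out the expression ((-4 ⊗ 5) ⊕ (6 ⊗ 4)) gives 1.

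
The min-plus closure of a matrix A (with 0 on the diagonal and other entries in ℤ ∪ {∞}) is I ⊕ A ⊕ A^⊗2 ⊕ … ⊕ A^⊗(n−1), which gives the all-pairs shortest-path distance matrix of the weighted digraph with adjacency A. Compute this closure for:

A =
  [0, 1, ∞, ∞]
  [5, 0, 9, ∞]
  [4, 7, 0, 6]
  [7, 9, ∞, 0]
Closure =
  [0, 1, 10, 16]
  [5, 0, 9, 15]
  [4, 5, 0, 6]
  [7, 8, 17, 0]

This is the Floyd-Warshall all-pairs shortest-path computation. For each intermediate vertex k = 0, 1, …, 3, update dist[i][j] ← min(dist[i][j], dist[i][k] + dist[k][j]). The final matrix gives, for each (i, j), the minimum total weight of any directed path from i to j (possibly empty when i = j).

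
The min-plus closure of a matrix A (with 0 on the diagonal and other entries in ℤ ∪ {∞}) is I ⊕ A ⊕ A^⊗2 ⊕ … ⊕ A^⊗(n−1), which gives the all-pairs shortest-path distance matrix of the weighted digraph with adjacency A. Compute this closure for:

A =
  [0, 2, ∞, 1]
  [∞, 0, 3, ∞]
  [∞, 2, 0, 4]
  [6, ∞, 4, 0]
Closure =
  [0, 2, 5, 1]
  [13, 0, 3, 7]
  [10, 2, 0, 4]
  [6, 6, 4, 0]

This is the Floyd-Warshall all-pairs shortest-path computation. For each intermediate vertex k = 0, 1, …, 3, update dist[i][j] ← min(dist[i][j], dist[i][k] + dist[k][j]). The final matrix gives, for each (i, j), the minimum total weight of any directed path from i to j (possibly empty when i = j).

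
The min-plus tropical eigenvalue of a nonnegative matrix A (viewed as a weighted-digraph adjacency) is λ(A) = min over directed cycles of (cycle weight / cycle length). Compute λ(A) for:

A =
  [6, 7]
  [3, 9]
λ(A) = 5

Enumerate directed cycles and compute their means (weight / length). Sample:
  cycle 0 → 0: weight = 6, length = 1, mean = 6/1 ≈ 6.000
  cycle 1 → 1: weight = 9, length = 1, mean = 9/1 ≈ 9.000
  cycle 0 → 1 → 0: weight = 10, length = 2, mean = 10/2 ≈ 5.000
  cycle 1 → 0 → 1: weight = 10, length = 2, mean = 10/2 ≈ 5.000
Minimum mean = 5.000, attained e.g. along the cycle 0 → 1 → 0 with weight 10 and length 2. So λ(A) = 10/2 = 5.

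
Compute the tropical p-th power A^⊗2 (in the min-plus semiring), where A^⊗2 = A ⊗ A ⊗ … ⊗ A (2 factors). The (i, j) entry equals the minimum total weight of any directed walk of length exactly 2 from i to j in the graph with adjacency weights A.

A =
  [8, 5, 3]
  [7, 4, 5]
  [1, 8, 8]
A^⊗2 =
  [4, 9, 10]
  [6, 8, 9]
  [9, 6, 4]

Each entry (A^⊗2)_ij equals the minimum over all length-2 walks i = v_0 → v_1 → … → v_2 = j of Σ_t A[v_t][v_{t+1}]. For example, for (i, j) = (0, 2) we minimise over 3 possible intermediate vertex sequences; the minimum is 10, attained along the walk 0 → 1 → 2.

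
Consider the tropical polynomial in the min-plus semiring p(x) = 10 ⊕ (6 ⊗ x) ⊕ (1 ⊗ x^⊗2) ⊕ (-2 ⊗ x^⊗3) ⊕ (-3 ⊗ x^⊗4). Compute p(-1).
p(-1) = -7

A tropical monomial a ⊗ x^⊗i evaluates to a + i · x. Evaluating each term at x = -1:
  Term 0 contributes 10 + 0 · -1 = 10
  Term 1 contributes 6 + 1 · -1 = 5
  Term 2 contributes 1 + 2 · -1 = -1
  Term 3 contributes -2 + 3 · -1 = -5
  Term 4 contributes -3 + 4 · -1 = -7
p(-1) = ⊕ of these = min[10, 5, -1, -5, -7] = -7.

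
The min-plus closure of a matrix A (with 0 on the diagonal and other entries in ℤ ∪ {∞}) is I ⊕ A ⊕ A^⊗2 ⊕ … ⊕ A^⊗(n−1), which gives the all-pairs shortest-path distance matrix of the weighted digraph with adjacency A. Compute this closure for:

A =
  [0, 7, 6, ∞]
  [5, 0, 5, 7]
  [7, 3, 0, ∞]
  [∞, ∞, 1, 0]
Closure =
  [0, 7, 6, 14]
  [5, 0, 5, 7]
  [7, 3, 0, 10]
  [8, 4, 1, 0]

This is the Floyd-Warshall all-pairs shortest-path computation. For each intermediate vertex k = 0, 1, …, 3, update dist[i][j] ← min(dist[i][j], dist[i][k] + dist[k][j]). The final matrix gives, for each (i, j), the minimum total weight of any directed path from i to j (possibly empty when i = j).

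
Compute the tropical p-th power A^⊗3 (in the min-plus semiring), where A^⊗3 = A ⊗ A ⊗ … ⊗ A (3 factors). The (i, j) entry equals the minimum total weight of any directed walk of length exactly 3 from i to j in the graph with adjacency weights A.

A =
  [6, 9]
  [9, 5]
A^⊗3 =
  [18, 19]
  [19, 15]

Each entry (A^⊗3)_ij equals the minimum over all length-3 walks i = v_0 → v_1 → … → v_3 = j of Σ_t A[v_t][v_{t+1}]. For example, for (i, j) = (0, 1) we minimise over 4 possible intermediate vertex sequences; the minimum is 19, attained along the walk 0 → 1 → 1 → 1.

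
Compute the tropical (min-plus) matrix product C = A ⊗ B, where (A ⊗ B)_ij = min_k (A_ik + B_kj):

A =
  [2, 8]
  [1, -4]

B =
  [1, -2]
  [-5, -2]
A ⊗ B =
  [3, 0]
  [-9, -6]

Apply the min-plus product entry-by-entry:
  C[0][0] = min over k of (A[0][0] + B[0][0] = 2 + 1 = 3, A[0][1] + B[1][0] = 8 + -5 = 3) = 3 (attained at k = 0)
  C[0][1] = min over k of (A[0][0] + B[0][1] = 2 + -2 = 0, A[0][1] + B[1][1] = 8 + -2 = 6) = 0 (attained at k = 0)
  C[1][0] = min over k of (A[1][0] + B[0][0] = 1 + 1 = 2, A[1][1] + B[1][0] = -4 + -5 = -9) = -9 (attained at k = 1)
  C[1][1] = min over k of (A[1][0] + B[0][1] = 1 + -2 = -1, A[1][1] + B[1][1] = -4 + -2 = -6) = -6 (attained at k = 1)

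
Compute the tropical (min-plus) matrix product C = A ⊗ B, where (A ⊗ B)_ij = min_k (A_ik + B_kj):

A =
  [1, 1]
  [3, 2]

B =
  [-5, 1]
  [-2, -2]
A ⊗ B =
  [-4, -1]
  [-2, 0]

Apply the min-plus product entry-by-entry:
  C[0][0] = min over k of (A[0][0] + B[0][0] = 1 + -5 = -4, A[0][1] + B[1][0] = 1 + -2 = -1) = -4 (attained at k = 0)
  C[0][1] = min over k of (A[0][0] + B[0][1] = 1 + 1 = 2, A[0][1] + B[1][1] = 1 + -2 = -1) = -1 (attained at k = 1)
  C[1][0] = min over k of (A[1][0] + B[0][0] = 3 + -5 = -2, A[1][1] + B[1][0] = 2 + -2 = 0) = -2 (attained at k = 0)
  C[1][1] = min over k of (A[1][0] + B[0][1] = 3 + 1 = 4, A[1][1] + B[1][1] = 2 + -2 = 0) = 0 (attained at k = 1)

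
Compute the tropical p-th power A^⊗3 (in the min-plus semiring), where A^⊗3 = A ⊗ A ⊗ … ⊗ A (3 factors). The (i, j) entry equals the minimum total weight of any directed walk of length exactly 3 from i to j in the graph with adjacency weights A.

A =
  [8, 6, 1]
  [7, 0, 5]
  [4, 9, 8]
A^⊗3 =
  [13, 6, 6]
  [7, 0, 5]
  [9, 9, 13]

Each entry (A^⊗3)_ij equals the minimum over all length-3 walks i = v_0 → v_1 → … → v_3 = j of Σ_t A[v_t][v_{t+1}]. For example, for (i, j) = (0, 2) we minimise over 9 possible intermediate vertex sequences; the minimum is 6, attained along the walk 0 → 2 → 0 → 2.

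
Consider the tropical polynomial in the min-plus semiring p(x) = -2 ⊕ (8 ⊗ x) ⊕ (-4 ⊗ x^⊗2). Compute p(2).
p(2) = -2

A tropical monomial a ⊗ x^⊗i evaluates to a + i · x. Evaluating each term at x = 2:
  Term 0 contributes -2 + 0 · 2 = -2
  Term 1 contributes 8 + 1 · 2 = 10
  Term 2 contributes -4 + 2 · 2 = 0
p(2) = ⊕ of these = min[-2, 10, 0] = -2.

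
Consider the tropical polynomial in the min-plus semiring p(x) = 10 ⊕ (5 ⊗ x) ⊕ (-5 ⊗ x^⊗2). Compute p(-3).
p(-3) = -11

A tropical monomial a ⊗ x^⊗i evaluates to a + i · x. Evaluating each term at x = -3:
  Term 0 contributes 10 + 0 · -3 = 10
  Term 1 contributes 5 + 1 · -3 = 2
  Term 2 contributes -5 + 2 · -3 = -11
p(-3) = ⊕ of these = min[10, 2, -11] = -11.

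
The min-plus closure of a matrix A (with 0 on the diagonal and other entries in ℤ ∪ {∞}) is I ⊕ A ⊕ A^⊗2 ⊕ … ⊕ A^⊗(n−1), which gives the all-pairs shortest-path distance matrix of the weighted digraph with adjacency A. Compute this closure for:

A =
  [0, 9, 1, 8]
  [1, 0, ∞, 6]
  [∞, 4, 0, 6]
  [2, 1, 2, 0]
Closure =
  [0, 5, 1, 7]
  [1, 0, 2, 6]
  [5, 4, 0, 6]
  [2, 1, 2, 0]

This is the Floyd-Warshall all-pairs shortest-path computation. For each intermediate vertex k = 0, 1, …, 3, update dist[i][j] ← min(dist[i][j], dist[i][k] + dist[k][j]). The final matrix gives, for each (i, j), the minimum total weight of any directed path from i to j (possibly empty when i = j).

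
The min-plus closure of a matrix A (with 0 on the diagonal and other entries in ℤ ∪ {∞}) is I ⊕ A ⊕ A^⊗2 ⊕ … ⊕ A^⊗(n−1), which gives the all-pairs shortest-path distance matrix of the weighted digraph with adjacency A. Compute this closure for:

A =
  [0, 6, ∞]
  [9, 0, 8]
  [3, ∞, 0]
Closure =
  [0, 6, 14]
  [9, 0, 8]
  [3, 9, 0]

This is the Floyd-Warshall all-pairs shortest-path computation. For each intermediate vertex k = 0, 1, …, 2, update dist[i][j] ← min(dist[i][j], dist[i][k] + dist[k][j]). The final matrix gives, for each (i, j), the minimum total weight of any directed path from i to j (possibly empty when i = j).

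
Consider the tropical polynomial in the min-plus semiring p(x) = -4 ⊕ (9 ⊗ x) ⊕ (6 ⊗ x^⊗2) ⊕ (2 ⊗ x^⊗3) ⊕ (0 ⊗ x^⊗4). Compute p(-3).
p(-3) = -12

A tropical monomial a ⊗ x^⊗i evaluates to a + i · x. Evaluating each term at x = -3:
  Term 0 contributes -4 + 0 · -3 = -4
  Term 1 contributes 9 + 1 · -3 = 6
  Term 2 contributes 6 + 2 · -3 = 0
  Term 3 contributes 2 + 3 · -3 = -7
  Term 4 contributes 0 + 4 · -3 = -12
p(-3) = ⊕ of these = min[-4, 6, 0, -7, -12] = -12.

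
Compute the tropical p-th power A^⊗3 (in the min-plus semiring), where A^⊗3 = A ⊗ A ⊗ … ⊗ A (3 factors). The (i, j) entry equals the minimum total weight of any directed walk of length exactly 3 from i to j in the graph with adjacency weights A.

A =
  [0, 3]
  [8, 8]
A^⊗3 =
  [0, 3]
  [8, 11]

Each entry (A^⊗3)_ij equals the minimum over all length-3 walks i = v_0 → v_1 → … → v_3 = j of Σ_t A[v_t][v_{t+1}]. For example, for (i, j) = (0, 1) we minimise over 4 possible intermediate vertex sequences; the minimum is 3, attained along the walk 0 → 0 → 0 → 1.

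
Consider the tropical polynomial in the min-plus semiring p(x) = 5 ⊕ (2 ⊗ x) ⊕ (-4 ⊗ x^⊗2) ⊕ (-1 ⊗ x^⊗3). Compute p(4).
p(4) = 4

A tropical monomial a ⊗ x^⊗i evaluates to a + i · x. Evaluating each term at x = 4:
  Term 0 contributes 5 + 0 · 4 = 5
  Term 1 contributes 2 + 1 · 4 = 6
  Term 2 contributes -4 + 2 · 4 = 4
  Term 3 contributes -1 + 3 · 4 = 11
p(4) = ⊕ of these = min[5, 6, 4, 11] = 4.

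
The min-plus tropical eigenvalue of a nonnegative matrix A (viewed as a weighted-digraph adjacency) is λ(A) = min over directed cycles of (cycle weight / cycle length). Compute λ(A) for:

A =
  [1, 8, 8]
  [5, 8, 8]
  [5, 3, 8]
λ(A) = 1

Enumerate directed cycles and compute their means (weight / length). Sample:
  cycle 0 → 0: weight = 1, length = 1, mean = 1/1 ≈ 1.000
  cycle 1 → 1: weight = 8, length = 1, mean = 8/1 ≈ 8.000
  cycle 2 → 2: weight = 8, length = 1, mean = 8/1 ≈ 8.000
  cycle 0 → 1 → 0: weight = 13, length = 2, mean = 13/2 ≈ 6.500
  cycle 0 → 2 → 0: weight = 13, length = 2, mean = 13/2 ≈ 6.500
  cycle 1 → 0 → 1: weight = 13, length = 2, mean = 13/2 ≈ 6.500
Minimum mean = 1.000, attained e.g. along the cycle 0 → 0 with weight 1 and length 1. So λ(A) = 1/1 = 1.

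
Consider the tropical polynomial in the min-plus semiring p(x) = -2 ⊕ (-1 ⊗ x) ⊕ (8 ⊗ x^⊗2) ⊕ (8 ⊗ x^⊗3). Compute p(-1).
p(-1) = -2

A tropical monomial a ⊗ x^⊗i evaluates to a + i · x. Evaluating each term at x = -1:
  Term 0 contributes -2 + 0 · -1 = -2
  Term 1 contributes -1 + 1 · -1 = -2
  Term 2 contributes 8 + 2 · -1 = 6
  Term 3 contributes 8 + 3 · -1 = 5
p(-1) = ⊕ of these = min[-2, -2, 6, 5] = -2.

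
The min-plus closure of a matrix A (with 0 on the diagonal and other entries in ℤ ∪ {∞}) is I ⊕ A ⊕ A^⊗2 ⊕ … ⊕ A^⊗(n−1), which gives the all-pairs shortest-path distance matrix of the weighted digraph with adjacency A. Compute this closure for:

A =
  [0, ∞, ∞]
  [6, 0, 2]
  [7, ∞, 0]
Closure =
  [0, ∞, ∞]
  [6, 0, 2]
  [7, ∞, 0]

This is the Floyd-Warshall all-pairs shortest-path computation. For each intermediate vertex k = 0, 1, …, 2, update dist[i][j] ← min(dist[i][j], dist[i][k] + dist[k][j]). The final matrix gives, for each (i, j), the minimum total weight of any directed path from i to j (possibly empty when i = j).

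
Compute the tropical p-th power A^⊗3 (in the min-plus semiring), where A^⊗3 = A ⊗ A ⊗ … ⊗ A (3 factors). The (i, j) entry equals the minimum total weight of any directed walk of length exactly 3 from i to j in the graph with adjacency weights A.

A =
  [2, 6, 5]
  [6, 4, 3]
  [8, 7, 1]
A^⊗3 =
  [6, 10, 7]
  [10, 11, 5]
  [10, 9, 3]

Each entry (A^⊗3)_ij equals the minimum over all length-3 walks i = v_0 → v_1 → … → v_3 = j of Σ_t A[v_t][v_{t+1}]. For example, for (i, j) = (0, 2) we minimise over 9 possible intermediate vertex sequences; the minimum is 7, attained along the walk 0 → 2 → 2 → 2.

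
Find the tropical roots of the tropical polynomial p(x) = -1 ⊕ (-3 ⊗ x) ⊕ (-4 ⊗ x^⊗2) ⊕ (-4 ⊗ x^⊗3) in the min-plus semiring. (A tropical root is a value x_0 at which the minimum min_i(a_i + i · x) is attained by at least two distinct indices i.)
Roots: {0, 1, 2}

Each tropical root is a break point of the lower envelope of the lines y = a_i + i · x (there are 4 lines, with slopes 0, 1, ..., 3). Only the lines that attain the minimum somewhere contribute to roots; other lines are dominated. Here the surviving (envelope) indices are i = 3, i = 2, i = 1, i = 0.
Intersections between consecutive envelope lines give the roots: for adjacent envelope indices i < j the intersection is x = (a_i − a_j) / (j − i). Reading off the sorted break points: {0, 1, 2}.
Verification: at each break x_0, at least two indices attain the minimum of min_i(a_i + i · x_0).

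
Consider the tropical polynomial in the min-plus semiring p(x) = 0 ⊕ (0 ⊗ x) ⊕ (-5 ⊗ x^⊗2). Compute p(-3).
p(-3) = -11

A tropical monomial a ⊗ x^⊗i evaluates to a + i · x. Evaluating each term at x = -3:
  Term 0 contributes 0 + 0 · -3 = 0
  Term 1 contributes 0 + 1 · -3 = -3
  Term 2 contributes -5 + 2 · -3 = -11
p(-3) = ⊕ of these = min[0, -3, -11] = -11.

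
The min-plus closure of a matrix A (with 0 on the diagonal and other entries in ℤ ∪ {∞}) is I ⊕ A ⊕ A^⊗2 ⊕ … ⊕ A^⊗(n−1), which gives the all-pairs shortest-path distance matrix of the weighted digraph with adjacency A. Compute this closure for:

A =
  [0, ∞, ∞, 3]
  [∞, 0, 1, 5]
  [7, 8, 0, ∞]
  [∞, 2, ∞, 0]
Closure =
  [0, 5, 6, 3]
  [8, 0, 1, 5]
  [7, 8, 0, 10]
  [10, 2, 3, 0]

This is the Floyd-Warshall all-pairs shortest-path computation. For each intermediate vertex k = 0, 1, …, 3, update dist[i][j] ← min(dist[i][j], dist[i][k] + dist[k][j]). The final matrix gives, for each (i, j), the minimum total weight of any directed path from i to j (possibly empty when i = j).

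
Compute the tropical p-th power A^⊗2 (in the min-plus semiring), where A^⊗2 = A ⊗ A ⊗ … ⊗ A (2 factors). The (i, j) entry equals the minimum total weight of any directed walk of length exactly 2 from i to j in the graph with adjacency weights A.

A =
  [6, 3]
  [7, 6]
A^⊗2 =
  [10, 9]
  [13, 10]

Each entry (A^⊗2)_ij equals the minimum over all length-2 walks i = v_0 → v_1 → … → v_2 = j of Σ_t A[v_t][v_{t+1}]. For example, for (i, j) = (0, 1) we minimise over 2 possible intermediate vertex sequences; the minimum is 9, attained along the walk 0 → 0 → 1.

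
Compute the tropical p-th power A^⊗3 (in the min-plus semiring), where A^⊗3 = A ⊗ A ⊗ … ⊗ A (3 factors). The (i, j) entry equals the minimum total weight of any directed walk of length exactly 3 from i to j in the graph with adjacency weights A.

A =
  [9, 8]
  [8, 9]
A^⊗3 =
  [25, 24]
  [24, 25]

Each entry (A^⊗3)_ij equals the minimum over all length-3 walks i = v_0 → v_1 → … → v_3 = j of Σ_t A[v_t][v_{t+1}]. For example, for (i, j) = (0, 1) we minimise over 4 possible intermediate vertex sequences; the minimum is 24, attained along the walk 0 → 1 → 0 → 1.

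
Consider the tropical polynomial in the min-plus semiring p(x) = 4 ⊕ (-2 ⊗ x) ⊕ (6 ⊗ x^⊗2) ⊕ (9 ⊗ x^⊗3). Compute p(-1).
p(-1) = -3

A tropical monomial a ⊗ x^⊗i evaluates to a + i · x. Evaluating each term at x = -1:
  Term 0 contributes 4 + 0 · -1 = 4
  Term 1 contributes -2 + 1 · -1 = -3
  Term 2 contributes 6 + 2 · -1 = 4
  Term 3 contributes 9 + 3 · -1 = 6
p(-1) = ⊕ of these = min[4, -3, 4, 6] = -3.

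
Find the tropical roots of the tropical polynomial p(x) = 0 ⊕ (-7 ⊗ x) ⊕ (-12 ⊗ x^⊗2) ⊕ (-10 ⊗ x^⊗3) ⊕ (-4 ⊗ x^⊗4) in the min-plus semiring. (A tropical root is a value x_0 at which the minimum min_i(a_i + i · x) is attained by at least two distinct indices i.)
Roots: {-6, -2, 5, 7}

Each tropical root is a break point of the lower envelope of the lines y = a_i + i · x (there are 5 lines, with slopes 0, 1, ..., 4). Only the lines that attain the minimum somewhere contribute to roots; other lines are dominated. Here the surviving (envelope) indices are i = 4, i = 3, i = 2, i = 1, i = 0.
Intersections between consecutive envelope lines give the roots: for adjacent envelope indices i < j the intersection is x = (a_i − a_j) / (j − i). Reading off the sorted break points: {-6, -2, 5, 7}.
Verification: at each break x_0, at least two indices attain the minimum of min_i(a_i + i · x_0).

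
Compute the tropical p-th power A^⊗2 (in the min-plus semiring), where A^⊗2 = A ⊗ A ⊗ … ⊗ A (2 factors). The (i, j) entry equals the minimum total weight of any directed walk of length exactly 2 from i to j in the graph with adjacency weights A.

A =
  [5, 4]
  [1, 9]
A^⊗2 =
  [5, 9]
  [6, 5]

Each entry (A^⊗2)_ij equals the minimum over all length-2 walks i = v_0 → v_1 → … → v_2 = j of Σ_t A[v_t][v_{t+1}]. For example, for (i, j) = (0, 1) we minimise over 2 possible intermediate vertex sequences; the minimum is 9, attained along the walk 0 → 0 → 1.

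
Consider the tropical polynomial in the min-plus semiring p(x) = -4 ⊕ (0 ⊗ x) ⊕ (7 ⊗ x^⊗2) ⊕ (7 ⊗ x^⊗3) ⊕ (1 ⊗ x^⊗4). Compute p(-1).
p(-1) = -4

A tropical monomial a ⊗ x^⊗i evaluates to a + i · x. Evaluating each term at x = -1:
  Term 0 contributes -4 + 0 · -1 = -4
  Term 1 contributes 0 + 1 · -1 = -1
  Term 2 contributes 7 + 2 · -1 = 5
  Term 3 contributes 7 + 3 · -1 = 4
  Term 4 contributes 1 + 4 · -1 = -3
p(-1) = ⊕ of these = min[-4, -1, 5, 4, -3] = -4.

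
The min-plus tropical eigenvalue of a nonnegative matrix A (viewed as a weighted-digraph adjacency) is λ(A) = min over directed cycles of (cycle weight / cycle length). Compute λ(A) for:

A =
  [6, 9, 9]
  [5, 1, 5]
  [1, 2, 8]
λ(A) = 1

Enumerate directed cycles and compute their means (weight / length). Sample:
  cycle 0 → 0: weight = 6, length = 1, mean = 6/1 ≈ 6.000
  cycle 1 → 1: weight = 1, length = 1, mean = 1/1 ≈ 1.000
  cycle 2 → 2: weight = 8, length = 1, mean = 8/1 ≈ 8.000
  cycle 0 → 1 → 0: weight = 14, length = 2, mean = 14/2 ≈ 7.000
  cycle 0 → 2 → 0: weight = 10, length = 2, mean = 10/2 ≈ 5.000
  cycle 1 → 0 → 1: weight = 14, length = 2, mean = 14/2 ≈ 7.000
Minimum mean = 1.000, attained e.g. along the cycle 1 → 1 with weight 1 and length 1. So λ(A) = 1/1 = 1.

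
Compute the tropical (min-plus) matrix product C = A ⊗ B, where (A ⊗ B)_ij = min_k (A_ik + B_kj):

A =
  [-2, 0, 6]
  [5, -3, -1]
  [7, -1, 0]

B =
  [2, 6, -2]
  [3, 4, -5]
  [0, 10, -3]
A ⊗ B =
  [0, 4, -5]
  [-1, 1, -8]
  [0, 3, -6]

Apply the min-plus product entry-by-entry:
  C[0][0] = min over k of (A[0][0] + B[0][0] = -2 + 2 = 0, A[0][1] + B[1][0] = 0 + 3 = 3, A[0][2] + B[2][0] = 6 + 0 = 6) = 0 (attained at k = 0)
  C[0][1] = min over k of (A[0][0] + B[0][1] = -2 + 6 = 4, A[0][1] + B[1][1] = 0 + 4 = 4, A[0][2] + B[2][1] = 6 + 10 = 16) = 4 (attained at k = 0)
  C[0][2] = min over k of (A[0][0] + B[0][2] = -2 + -2 = -4, A[0][1] + B[1][2] = 0 + -5 = -5, A[0][2] + B[2][2] = 6 + -3 = 3) = -5 (attained at k = 1)
  C[1][0] = min over k of (A[1][0] + B[0][0] = 5 + 2 = 7, A[1][1] + B[1][0] = -3 + 3 = 0, A[1][2] + B[2][0] = -1 + 0 = -1) = -1 (attained at k = 2)
  C[1][1] = min over k of (A[1][0] + B[0][1] = 5 + 6 = 11, A[1][1] + B[1][1] = -3 + 4 = 1, A[1][2] + B[2][1] = -1 + 10 = 9) = 1 (attained at k = 1)
  C[1][2] = min over k of (A[1][0] + B[0][2] = 5 + -2 = 3, A[1][1] + B[1][2] = -3 + -5 = -8, A[1][2] + B[2][2] = -1 + -3 = -4) = -8 (attained at k = 1)
  C[2][0] = min over k of (A[2][0] + B[0][0] = 7 + 2 = 9, A[2][1] + B[1][0] = -1 + 3 = 2, A[2][2] + B[2][0] = 0 + 0 = 0) = 0 (attained at k = 2)
  C[2][1] = min over k of (A[2][0] + B[0][1] = 7 + 6 = 13, A[2][1] + B[1][1] = -1 + 4 = 3, A[2][2] + B[2][1] = 0 + 10 = 10) = 3 (attained at k = 1)
  C[2][2] = min over k of (A[2][0] + B[0][2] = 7 + -2 = 5, A[2][1] + B[1][2] = -1 + -5 = -6, A[2][2] + B[2][2] = 0 + -3 = -3) = -6 (attained at k = 1)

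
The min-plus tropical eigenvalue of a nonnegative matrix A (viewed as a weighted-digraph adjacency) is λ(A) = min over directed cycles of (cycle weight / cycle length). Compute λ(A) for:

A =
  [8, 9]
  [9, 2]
λ(A) = 2

Enumerate directed cycles and compute their means (weight / length). Sample:
  cycle 0 → 0: weight = 8, length = 1, mean = 8/1 ≈ 8.000
  cycle 1 → 1: weight = 2, length = 1, mean = 2/1 ≈ 2.000
  cycle 0 → 1 → 0: weight = 18, length = 2, mean = 18/2 ≈ 9.000
  cycle 1 → 0 → 1: weight = 18, length = 2, mean = 18/2 ≈ 9.000
Minimum mean = 2.000, attained e.g. along the cycle 1 → 1 with weight 2 and length 1. So λ(A) = 2/1 = 2.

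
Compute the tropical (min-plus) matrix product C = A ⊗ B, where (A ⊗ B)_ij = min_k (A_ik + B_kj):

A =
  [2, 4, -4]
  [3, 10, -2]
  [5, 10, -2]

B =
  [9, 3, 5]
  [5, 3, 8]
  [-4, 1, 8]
A ⊗ B =
  [-8, -3, 4]
  [-6, -1, 6]
  [-6, -1, 6]

Apply the min-plus product entry-by-entry:
  C[0][0] = min over k of (A[0][0] + B[0][0] = 2 + 9 = 11, A[0][1] + B[1][0] = 4 + 5 = 9, A[0][2] + B[2][0] = -4 + -4 = -8) = -8 (attained at k = 2)
  C[0][1] = min over k of (A[0][0] + B[0][1] = 2 + 3 = 5, A[0][1] + B[1][1] = 4 + 3 = 7, A[0][2] + B[2][1] = -4 + 1 = -3) = -3 (attained at k = 2)
  C[0][2] = min over k of (A[0][0] + B[0][2] = 2 + 5 = 7, A[0][1] + B[1][2] = 4 + 8 = 12, A[0][2] + B[2][2] = -4 + 8 = 4) = 4 (attained at k = 2)
  C[1][0] = min over k of (A[1][0] + B[0][0] = 3 + 9 = 12, A[1][1] + B[1][0] = 10 + 5 = 15, A[1][2] + B[2][0] = -2 + -4 = -6) = -6 (attained at k = 2)
  C[1][1] = min over k of (A[1][0] + B[0][1] = 3 + 3 = 6, A[1][1] + B[1][1] = 10 + 3 = 13, A[1][2] + B[2][1] = -2 + 1 = -1) = -1 (attained at k = 2)
  C[1][2] = min over k of (A[1][0] + B[0][2] = 3 + 5 = 8, A[1][1] + B[1][2] = 10 + 8 = 18, A[1][2] + B[2][2] = -2 + 8 = 6) = 6 (attained at k = 2)
  C[2][0] = min over k of (A[2][0] + B[0][0] = 5 + 9 = 14, A[2][1] + B[1][0] = 10 + 5 = 15, A[2][2] + B[2][0] = -2 + -4 = -6) = -6 (attained at k = 2)
  C[2][1] = min over k of (A[2][0] + B[0][1] = 5 + 3 = 8, A[2][1] + B[1][1] = 10 + 3 = 13, A[2][2] + B[2][1] = -2 + 1 = -1) = -1 (attained at k = 2)
  C[2][2] = min over k of (A[2][0] + B[0][2] = 5 + 5 = 10, A[2][1] + B[1][2] = 10 + 8 = 18, A[2][2] + B[2][2] = -2 + 8 = 6) = 6 (attained at k = 2)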